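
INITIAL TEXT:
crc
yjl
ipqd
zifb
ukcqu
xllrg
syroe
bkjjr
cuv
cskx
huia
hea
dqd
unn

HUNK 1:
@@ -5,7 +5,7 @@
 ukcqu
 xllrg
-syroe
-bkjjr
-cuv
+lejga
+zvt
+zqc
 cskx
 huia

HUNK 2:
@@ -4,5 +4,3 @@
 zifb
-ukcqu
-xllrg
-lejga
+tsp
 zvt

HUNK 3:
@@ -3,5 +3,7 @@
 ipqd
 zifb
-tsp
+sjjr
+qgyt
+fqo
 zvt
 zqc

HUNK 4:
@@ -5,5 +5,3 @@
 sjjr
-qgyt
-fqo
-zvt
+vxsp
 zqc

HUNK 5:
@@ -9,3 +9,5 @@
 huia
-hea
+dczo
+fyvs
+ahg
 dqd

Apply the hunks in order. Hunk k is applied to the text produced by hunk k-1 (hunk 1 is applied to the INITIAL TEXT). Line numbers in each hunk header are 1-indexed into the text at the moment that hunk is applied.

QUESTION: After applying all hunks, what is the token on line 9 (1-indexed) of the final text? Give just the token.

Answer: huia

Derivation:
Hunk 1: at line 5 remove [syroe,bkjjr,cuv] add [lejga,zvt,zqc] -> 14 lines: crc yjl ipqd zifb ukcqu xllrg lejga zvt zqc cskx huia hea dqd unn
Hunk 2: at line 4 remove [ukcqu,xllrg,lejga] add [tsp] -> 12 lines: crc yjl ipqd zifb tsp zvt zqc cskx huia hea dqd unn
Hunk 3: at line 3 remove [tsp] add [sjjr,qgyt,fqo] -> 14 lines: crc yjl ipqd zifb sjjr qgyt fqo zvt zqc cskx huia hea dqd unn
Hunk 4: at line 5 remove [qgyt,fqo,zvt] add [vxsp] -> 12 lines: crc yjl ipqd zifb sjjr vxsp zqc cskx huia hea dqd unn
Hunk 5: at line 9 remove [hea] add [dczo,fyvs,ahg] -> 14 lines: crc yjl ipqd zifb sjjr vxsp zqc cskx huia dczo fyvs ahg dqd unn
Final line 9: huia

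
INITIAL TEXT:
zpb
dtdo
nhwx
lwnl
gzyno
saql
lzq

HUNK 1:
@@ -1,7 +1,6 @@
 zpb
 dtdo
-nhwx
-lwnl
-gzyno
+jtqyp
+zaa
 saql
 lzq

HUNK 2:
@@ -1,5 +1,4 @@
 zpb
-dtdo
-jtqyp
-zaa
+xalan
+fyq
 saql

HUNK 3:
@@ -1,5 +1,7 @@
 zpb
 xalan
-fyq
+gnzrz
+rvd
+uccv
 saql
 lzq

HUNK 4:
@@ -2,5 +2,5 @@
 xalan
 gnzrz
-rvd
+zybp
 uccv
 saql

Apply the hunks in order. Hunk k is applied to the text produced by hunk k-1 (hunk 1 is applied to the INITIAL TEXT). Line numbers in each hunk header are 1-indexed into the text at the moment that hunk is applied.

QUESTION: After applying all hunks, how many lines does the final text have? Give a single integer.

Answer: 7

Derivation:
Hunk 1: at line 1 remove [nhwx,lwnl,gzyno] add [jtqyp,zaa] -> 6 lines: zpb dtdo jtqyp zaa saql lzq
Hunk 2: at line 1 remove [dtdo,jtqyp,zaa] add [xalan,fyq] -> 5 lines: zpb xalan fyq saql lzq
Hunk 3: at line 1 remove [fyq] add [gnzrz,rvd,uccv] -> 7 lines: zpb xalan gnzrz rvd uccv saql lzq
Hunk 4: at line 2 remove [rvd] add [zybp] -> 7 lines: zpb xalan gnzrz zybp uccv saql lzq
Final line count: 7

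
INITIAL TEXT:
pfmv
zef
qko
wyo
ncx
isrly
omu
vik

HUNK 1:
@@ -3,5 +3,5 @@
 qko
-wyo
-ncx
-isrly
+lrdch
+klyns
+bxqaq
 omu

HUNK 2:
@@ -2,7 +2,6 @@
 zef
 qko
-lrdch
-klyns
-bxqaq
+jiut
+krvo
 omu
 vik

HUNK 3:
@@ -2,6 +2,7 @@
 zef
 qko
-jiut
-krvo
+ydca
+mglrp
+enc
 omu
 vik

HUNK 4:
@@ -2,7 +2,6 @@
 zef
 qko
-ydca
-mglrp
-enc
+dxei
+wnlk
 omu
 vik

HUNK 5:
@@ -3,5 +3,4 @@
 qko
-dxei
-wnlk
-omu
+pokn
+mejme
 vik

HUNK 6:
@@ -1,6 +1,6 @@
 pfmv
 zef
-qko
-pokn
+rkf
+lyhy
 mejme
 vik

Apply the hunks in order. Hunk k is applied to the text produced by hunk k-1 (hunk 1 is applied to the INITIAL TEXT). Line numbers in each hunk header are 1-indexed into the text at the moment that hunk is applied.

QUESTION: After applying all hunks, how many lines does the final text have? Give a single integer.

Hunk 1: at line 3 remove [wyo,ncx,isrly] add [lrdch,klyns,bxqaq] -> 8 lines: pfmv zef qko lrdch klyns bxqaq omu vik
Hunk 2: at line 2 remove [lrdch,klyns,bxqaq] add [jiut,krvo] -> 7 lines: pfmv zef qko jiut krvo omu vik
Hunk 3: at line 2 remove [jiut,krvo] add [ydca,mglrp,enc] -> 8 lines: pfmv zef qko ydca mglrp enc omu vik
Hunk 4: at line 2 remove [ydca,mglrp,enc] add [dxei,wnlk] -> 7 lines: pfmv zef qko dxei wnlk omu vik
Hunk 5: at line 3 remove [dxei,wnlk,omu] add [pokn,mejme] -> 6 lines: pfmv zef qko pokn mejme vik
Hunk 6: at line 1 remove [qko,pokn] add [rkf,lyhy] -> 6 lines: pfmv zef rkf lyhy mejme vik
Final line count: 6

Answer: 6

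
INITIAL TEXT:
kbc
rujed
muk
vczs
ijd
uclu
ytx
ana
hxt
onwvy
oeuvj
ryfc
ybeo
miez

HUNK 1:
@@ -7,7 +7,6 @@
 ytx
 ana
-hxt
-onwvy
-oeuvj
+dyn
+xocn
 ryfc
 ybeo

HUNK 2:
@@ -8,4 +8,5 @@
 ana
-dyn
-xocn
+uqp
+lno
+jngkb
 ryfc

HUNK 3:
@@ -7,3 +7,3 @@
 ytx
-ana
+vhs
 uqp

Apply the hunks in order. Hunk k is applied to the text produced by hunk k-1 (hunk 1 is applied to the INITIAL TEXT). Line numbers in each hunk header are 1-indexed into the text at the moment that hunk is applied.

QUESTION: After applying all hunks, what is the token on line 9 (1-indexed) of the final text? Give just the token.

Answer: uqp

Derivation:
Hunk 1: at line 7 remove [hxt,onwvy,oeuvj] add [dyn,xocn] -> 13 lines: kbc rujed muk vczs ijd uclu ytx ana dyn xocn ryfc ybeo miez
Hunk 2: at line 8 remove [dyn,xocn] add [uqp,lno,jngkb] -> 14 lines: kbc rujed muk vczs ijd uclu ytx ana uqp lno jngkb ryfc ybeo miez
Hunk 3: at line 7 remove [ana] add [vhs] -> 14 lines: kbc rujed muk vczs ijd uclu ytx vhs uqp lno jngkb ryfc ybeo miez
Final line 9: uqp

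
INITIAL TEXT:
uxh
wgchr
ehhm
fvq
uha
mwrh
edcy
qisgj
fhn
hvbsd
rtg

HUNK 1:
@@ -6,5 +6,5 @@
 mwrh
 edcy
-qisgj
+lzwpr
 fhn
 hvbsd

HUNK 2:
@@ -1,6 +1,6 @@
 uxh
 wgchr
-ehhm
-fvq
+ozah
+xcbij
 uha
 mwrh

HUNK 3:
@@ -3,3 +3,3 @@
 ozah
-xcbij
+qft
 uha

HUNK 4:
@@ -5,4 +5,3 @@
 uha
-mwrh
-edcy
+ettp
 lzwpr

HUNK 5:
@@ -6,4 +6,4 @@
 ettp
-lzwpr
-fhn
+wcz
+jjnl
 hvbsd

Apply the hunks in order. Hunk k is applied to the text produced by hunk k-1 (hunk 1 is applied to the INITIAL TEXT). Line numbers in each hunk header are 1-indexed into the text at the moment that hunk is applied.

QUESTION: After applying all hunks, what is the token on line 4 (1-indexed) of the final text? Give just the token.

Answer: qft

Derivation:
Hunk 1: at line 6 remove [qisgj] add [lzwpr] -> 11 lines: uxh wgchr ehhm fvq uha mwrh edcy lzwpr fhn hvbsd rtg
Hunk 2: at line 1 remove [ehhm,fvq] add [ozah,xcbij] -> 11 lines: uxh wgchr ozah xcbij uha mwrh edcy lzwpr fhn hvbsd rtg
Hunk 3: at line 3 remove [xcbij] add [qft] -> 11 lines: uxh wgchr ozah qft uha mwrh edcy lzwpr fhn hvbsd rtg
Hunk 4: at line 5 remove [mwrh,edcy] add [ettp] -> 10 lines: uxh wgchr ozah qft uha ettp lzwpr fhn hvbsd rtg
Hunk 5: at line 6 remove [lzwpr,fhn] add [wcz,jjnl] -> 10 lines: uxh wgchr ozah qft uha ettp wcz jjnl hvbsd rtg
Final line 4: qft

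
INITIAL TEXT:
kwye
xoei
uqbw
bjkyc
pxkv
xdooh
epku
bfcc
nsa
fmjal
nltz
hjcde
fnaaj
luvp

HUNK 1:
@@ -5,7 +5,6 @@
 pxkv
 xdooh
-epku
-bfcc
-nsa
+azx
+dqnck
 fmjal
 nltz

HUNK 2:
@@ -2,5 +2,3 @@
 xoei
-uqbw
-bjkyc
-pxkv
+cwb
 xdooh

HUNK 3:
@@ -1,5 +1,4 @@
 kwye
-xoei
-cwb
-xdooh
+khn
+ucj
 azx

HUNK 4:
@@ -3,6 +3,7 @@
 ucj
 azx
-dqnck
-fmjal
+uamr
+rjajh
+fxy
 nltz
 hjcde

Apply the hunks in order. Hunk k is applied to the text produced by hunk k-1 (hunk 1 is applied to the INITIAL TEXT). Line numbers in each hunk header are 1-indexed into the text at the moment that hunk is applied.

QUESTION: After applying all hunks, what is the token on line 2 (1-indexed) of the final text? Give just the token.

Hunk 1: at line 5 remove [epku,bfcc,nsa] add [azx,dqnck] -> 13 lines: kwye xoei uqbw bjkyc pxkv xdooh azx dqnck fmjal nltz hjcde fnaaj luvp
Hunk 2: at line 2 remove [uqbw,bjkyc,pxkv] add [cwb] -> 11 lines: kwye xoei cwb xdooh azx dqnck fmjal nltz hjcde fnaaj luvp
Hunk 3: at line 1 remove [xoei,cwb,xdooh] add [khn,ucj] -> 10 lines: kwye khn ucj azx dqnck fmjal nltz hjcde fnaaj luvp
Hunk 4: at line 3 remove [dqnck,fmjal] add [uamr,rjajh,fxy] -> 11 lines: kwye khn ucj azx uamr rjajh fxy nltz hjcde fnaaj luvp
Final line 2: khn

Answer: khn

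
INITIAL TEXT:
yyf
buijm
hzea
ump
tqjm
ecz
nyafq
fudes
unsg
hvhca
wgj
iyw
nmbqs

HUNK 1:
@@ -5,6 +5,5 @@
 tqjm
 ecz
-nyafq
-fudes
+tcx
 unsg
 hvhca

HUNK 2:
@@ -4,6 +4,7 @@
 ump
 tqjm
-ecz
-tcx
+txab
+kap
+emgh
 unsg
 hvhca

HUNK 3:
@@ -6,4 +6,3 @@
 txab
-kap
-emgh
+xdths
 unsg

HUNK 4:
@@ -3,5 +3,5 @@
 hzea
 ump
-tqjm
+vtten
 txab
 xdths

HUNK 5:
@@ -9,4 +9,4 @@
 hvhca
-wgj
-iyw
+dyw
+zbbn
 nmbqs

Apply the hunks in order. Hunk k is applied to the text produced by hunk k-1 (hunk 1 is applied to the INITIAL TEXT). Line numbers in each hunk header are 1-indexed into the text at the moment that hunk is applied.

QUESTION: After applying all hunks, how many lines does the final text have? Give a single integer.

Answer: 12

Derivation:
Hunk 1: at line 5 remove [nyafq,fudes] add [tcx] -> 12 lines: yyf buijm hzea ump tqjm ecz tcx unsg hvhca wgj iyw nmbqs
Hunk 2: at line 4 remove [ecz,tcx] add [txab,kap,emgh] -> 13 lines: yyf buijm hzea ump tqjm txab kap emgh unsg hvhca wgj iyw nmbqs
Hunk 3: at line 6 remove [kap,emgh] add [xdths] -> 12 lines: yyf buijm hzea ump tqjm txab xdths unsg hvhca wgj iyw nmbqs
Hunk 4: at line 3 remove [tqjm] add [vtten] -> 12 lines: yyf buijm hzea ump vtten txab xdths unsg hvhca wgj iyw nmbqs
Hunk 5: at line 9 remove [wgj,iyw] add [dyw,zbbn] -> 12 lines: yyf buijm hzea ump vtten txab xdths unsg hvhca dyw zbbn nmbqs
Final line count: 12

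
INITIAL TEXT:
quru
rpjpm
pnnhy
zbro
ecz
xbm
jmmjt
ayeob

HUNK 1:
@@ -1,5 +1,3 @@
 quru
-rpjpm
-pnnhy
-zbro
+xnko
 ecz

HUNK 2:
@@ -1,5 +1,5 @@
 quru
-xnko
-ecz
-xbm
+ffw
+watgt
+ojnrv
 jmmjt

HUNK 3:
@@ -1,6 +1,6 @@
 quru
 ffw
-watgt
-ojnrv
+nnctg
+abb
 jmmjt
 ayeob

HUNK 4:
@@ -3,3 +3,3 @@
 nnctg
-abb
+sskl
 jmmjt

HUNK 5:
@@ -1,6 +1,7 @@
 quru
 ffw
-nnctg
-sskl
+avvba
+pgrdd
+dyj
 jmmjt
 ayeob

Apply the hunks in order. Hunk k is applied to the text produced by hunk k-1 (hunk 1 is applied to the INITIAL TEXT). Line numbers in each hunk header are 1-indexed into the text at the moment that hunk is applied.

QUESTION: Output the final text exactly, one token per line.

Hunk 1: at line 1 remove [rpjpm,pnnhy,zbro] add [xnko] -> 6 lines: quru xnko ecz xbm jmmjt ayeob
Hunk 2: at line 1 remove [xnko,ecz,xbm] add [ffw,watgt,ojnrv] -> 6 lines: quru ffw watgt ojnrv jmmjt ayeob
Hunk 3: at line 1 remove [watgt,ojnrv] add [nnctg,abb] -> 6 lines: quru ffw nnctg abb jmmjt ayeob
Hunk 4: at line 3 remove [abb] add [sskl] -> 6 lines: quru ffw nnctg sskl jmmjt ayeob
Hunk 5: at line 1 remove [nnctg,sskl] add [avvba,pgrdd,dyj] -> 7 lines: quru ffw avvba pgrdd dyj jmmjt ayeob

Answer: quru
ffw
avvba
pgrdd
dyj
jmmjt
ayeob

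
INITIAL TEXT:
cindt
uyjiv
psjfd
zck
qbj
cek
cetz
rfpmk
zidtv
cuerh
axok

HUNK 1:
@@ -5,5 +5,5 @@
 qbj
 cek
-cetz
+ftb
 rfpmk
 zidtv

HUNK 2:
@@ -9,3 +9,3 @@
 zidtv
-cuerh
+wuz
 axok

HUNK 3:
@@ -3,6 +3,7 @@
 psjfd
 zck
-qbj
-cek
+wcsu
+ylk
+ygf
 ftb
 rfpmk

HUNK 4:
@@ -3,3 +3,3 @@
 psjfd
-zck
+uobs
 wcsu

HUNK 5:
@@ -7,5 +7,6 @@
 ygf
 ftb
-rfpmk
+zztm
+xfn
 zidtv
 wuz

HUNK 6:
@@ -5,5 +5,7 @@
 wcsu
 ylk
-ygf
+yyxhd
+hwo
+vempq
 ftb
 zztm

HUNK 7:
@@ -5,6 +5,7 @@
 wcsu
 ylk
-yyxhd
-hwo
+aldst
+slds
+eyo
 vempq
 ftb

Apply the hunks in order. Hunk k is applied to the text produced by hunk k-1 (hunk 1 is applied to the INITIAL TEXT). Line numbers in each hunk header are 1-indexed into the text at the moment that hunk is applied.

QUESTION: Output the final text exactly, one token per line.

Hunk 1: at line 5 remove [cetz] add [ftb] -> 11 lines: cindt uyjiv psjfd zck qbj cek ftb rfpmk zidtv cuerh axok
Hunk 2: at line 9 remove [cuerh] add [wuz] -> 11 lines: cindt uyjiv psjfd zck qbj cek ftb rfpmk zidtv wuz axok
Hunk 3: at line 3 remove [qbj,cek] add [wcsu,ylk,ygf] -> 12 lines: cindt uyjiv psjfd zck wcsu ylk ygf ftb rfpmk zidtv wuz axok
Hunk 4: at line 3 remove [zck] add [uobs] -> 12 lines: cindt uyjiv psjfd uobs wcsu ylk ygf ftb rfpmk zidtv wuz axok
Hunk 5: at line 7 remove [rfpmk] add [zztm,xfn] -> 13 lines: cindt uyjiv psjfd uobs wcsu ylk ygf ftb zztm xfn zidtv wuz axok
Hunk 6: at line 5 remove [ygf] add [yyxhd,hwo,vempq] -> 15 lines: cindt uyjiv psjfd uobs wcsu ylk yyxhd hwo vempq ftb zztm xfn zidtv wuz axok
Hunk 7: at line 5 remove [yyxhd,hwo] add [aldst,slds,eyo] -> 16 lines: cindt uyjiv psjfd uobs wcsu ylk aldst slds eyo vempq ftb zztm xfn zidtv wuz axok

Answer: cindt
uyjiv
psjfd
uobs
wcsu
ylk
aldst
slds
eyo
vempq
ftb
zztm
xfn
zidtv
wuz
axok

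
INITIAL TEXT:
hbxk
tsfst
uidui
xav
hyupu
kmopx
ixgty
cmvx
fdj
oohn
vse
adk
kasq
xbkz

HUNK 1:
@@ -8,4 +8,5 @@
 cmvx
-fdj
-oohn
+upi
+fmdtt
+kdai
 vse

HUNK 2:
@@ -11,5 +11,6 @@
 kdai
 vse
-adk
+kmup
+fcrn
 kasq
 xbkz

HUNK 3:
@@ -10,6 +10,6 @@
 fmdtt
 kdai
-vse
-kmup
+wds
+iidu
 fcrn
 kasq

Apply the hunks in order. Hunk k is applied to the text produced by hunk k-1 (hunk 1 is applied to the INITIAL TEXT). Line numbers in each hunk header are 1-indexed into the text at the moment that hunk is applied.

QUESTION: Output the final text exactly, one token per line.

Hunk 1: at line 8 remove [fdj,oohn] add [upi,fmdtt,kdai] -> 15 lines: hbxk tsfst uidui xav hyupu kmopx ixgty cmvx upi fmdtt kdai vse adk kasq xbkz
Hunk 2: at line 11 remove [adk] add [kmup,fcrn] -> 16 lines: hbxk tsfst uidui xav hyupu kmopx ixgty cmvx upi fmdtt kdai vse kmup fcrn kasq xbkz
Hunk 3: at line 10 remove [vse,kmup] add [wds,iidu] -> 16 lines: hbxk tsfst uidui xav hyupu kmopx ixgty cmvx upi fmdtt kdai wds iidu fcrn kasq xbkz

Answer: hbxk
tsfst
uidui
xav
hyupu
kmopx
ixgty
cmvx
upi
fmdtt
kdai
wds
iidu
fcrn
kasq
xbkz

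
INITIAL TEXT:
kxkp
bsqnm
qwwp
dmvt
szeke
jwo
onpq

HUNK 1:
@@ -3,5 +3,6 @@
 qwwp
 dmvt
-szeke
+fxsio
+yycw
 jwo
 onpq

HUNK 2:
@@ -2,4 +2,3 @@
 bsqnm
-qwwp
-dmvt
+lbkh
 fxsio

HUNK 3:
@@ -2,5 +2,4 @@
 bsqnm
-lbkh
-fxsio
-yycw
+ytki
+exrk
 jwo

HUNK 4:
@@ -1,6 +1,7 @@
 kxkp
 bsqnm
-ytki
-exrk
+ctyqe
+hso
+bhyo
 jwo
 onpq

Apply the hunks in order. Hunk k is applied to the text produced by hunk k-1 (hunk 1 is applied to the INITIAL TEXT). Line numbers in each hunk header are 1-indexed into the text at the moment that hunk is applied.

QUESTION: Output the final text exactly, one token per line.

Answer: kxkp
bsqnm
ctyqe
hso
bhyo
jwo
onpq

Derivation:
Hunk 1: at line 3 remove [szeke] add [fxsio,yycw] -> 8 lines: kxkp bsqnm qwwp dmvt fxsio yycw jwo onpq
Hunk 2: at line 2 remove [qwwp,dmvt] add [lbkh] -> 7 lines: kxkp bsqnm lbkh fxsio yycw jwo onpq
Hunk 3: at line 2 remove [lbkh,fxsio,yycw] add [ytki,exrk] -> 6 lines: kxkp bsqnm ytki exrk jwo onpq
Hunk 4: at line 1 remove [ytki,exrk] add [ctyqe,hso,bhyo] -> 7 lines: kxkp bsqnm ctyqe hso bhyo jwo onpq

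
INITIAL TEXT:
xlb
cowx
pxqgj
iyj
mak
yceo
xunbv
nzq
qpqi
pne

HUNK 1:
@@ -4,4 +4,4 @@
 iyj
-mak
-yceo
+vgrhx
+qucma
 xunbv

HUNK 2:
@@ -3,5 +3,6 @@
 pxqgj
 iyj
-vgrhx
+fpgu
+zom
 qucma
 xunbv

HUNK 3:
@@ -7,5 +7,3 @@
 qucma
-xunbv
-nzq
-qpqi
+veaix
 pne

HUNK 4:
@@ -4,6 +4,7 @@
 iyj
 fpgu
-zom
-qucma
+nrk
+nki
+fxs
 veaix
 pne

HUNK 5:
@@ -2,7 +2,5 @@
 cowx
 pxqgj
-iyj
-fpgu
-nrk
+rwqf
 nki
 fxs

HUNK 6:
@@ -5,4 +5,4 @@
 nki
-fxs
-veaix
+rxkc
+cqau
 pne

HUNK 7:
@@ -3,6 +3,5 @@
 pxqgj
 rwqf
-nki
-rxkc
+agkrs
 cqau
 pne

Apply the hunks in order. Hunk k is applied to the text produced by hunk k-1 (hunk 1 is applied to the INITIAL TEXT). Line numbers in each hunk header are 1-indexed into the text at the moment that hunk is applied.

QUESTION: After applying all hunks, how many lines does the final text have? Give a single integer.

Hunk 1: at line 4 remove [mak,yceo] add [vgrhx,qucma] -> 10 lines: xlb cowx pxqgj iyj vgrhx qucma xunbv nzq qpqi pne
Hunk 2: at line 3 remove [vgrhx] add [fpgu,zom] -> 11 lines: xlb cowx pxqgj iyj fpgu zom qucma xunbv nzq qpqi pne
Hunk 3: at line 7 remove [xunbv,nzq,qpqi] add [veaix] -> 9 lines: xlb cowx pxqgj iyj fpgu zom qucma veaix pne
Hunk 4: at line 4 remove [zom,qucma] add [nrk,nki,fxs] -> 10 lines: xlb cowx pxqgj iyj fpgu nrk nki fxs veaix pne
Hunk 5: at line 2 remove [iyj,fpgu,nrk] add [rwqf] -> 8 lines: xlb cowx pxqgj rwqf nki fxs veaix pne
Hunk 6: at line 5 remove [fxs,veaix] add [rxkc,cqau] -> 8 lines: xlb cowx pxqgj rwqf nki rxkc cqau pne
Hunk 7: at line 3 remove [nki,rxkc] add [agkrs] -> 7 lines: xlb cowx pxqgj rwqf agkrs cqau pne
Final line count: 7

Answer: 7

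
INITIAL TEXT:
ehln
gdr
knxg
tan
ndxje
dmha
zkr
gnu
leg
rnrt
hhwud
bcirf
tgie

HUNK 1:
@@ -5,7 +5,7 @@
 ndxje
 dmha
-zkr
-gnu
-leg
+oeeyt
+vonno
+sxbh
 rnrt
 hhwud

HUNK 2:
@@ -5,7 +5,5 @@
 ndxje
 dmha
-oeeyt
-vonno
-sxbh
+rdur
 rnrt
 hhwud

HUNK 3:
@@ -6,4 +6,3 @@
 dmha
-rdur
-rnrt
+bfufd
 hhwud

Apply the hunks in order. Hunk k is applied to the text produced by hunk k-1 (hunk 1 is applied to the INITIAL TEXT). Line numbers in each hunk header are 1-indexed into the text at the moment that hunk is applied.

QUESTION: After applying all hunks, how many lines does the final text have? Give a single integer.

Hunk 1: at line 5 remove [zkr,gnu,leg] add [oeeyt,vonno,sxbh] -> 13 lines: ehln gdr knxg tan ndxje dmha oeeyt vonno sxbh rnrt hhwud bcirf tgie
Hunk 2: at line 5 remove [oeeyt,vonno,sxbh] add [rdur] -> 11 lines: ehln gdr knxg tan ndxje dmha rdur rnrt hhwud bcirf tgie
Hunk 3: at line 6 remove [rdur,rnrt] add [bfufd] -> 10 lines: ehln gdr knxg tan ndxje dmha bfufd hhwud bcirf tgie
Final line count: 10

Answer: 10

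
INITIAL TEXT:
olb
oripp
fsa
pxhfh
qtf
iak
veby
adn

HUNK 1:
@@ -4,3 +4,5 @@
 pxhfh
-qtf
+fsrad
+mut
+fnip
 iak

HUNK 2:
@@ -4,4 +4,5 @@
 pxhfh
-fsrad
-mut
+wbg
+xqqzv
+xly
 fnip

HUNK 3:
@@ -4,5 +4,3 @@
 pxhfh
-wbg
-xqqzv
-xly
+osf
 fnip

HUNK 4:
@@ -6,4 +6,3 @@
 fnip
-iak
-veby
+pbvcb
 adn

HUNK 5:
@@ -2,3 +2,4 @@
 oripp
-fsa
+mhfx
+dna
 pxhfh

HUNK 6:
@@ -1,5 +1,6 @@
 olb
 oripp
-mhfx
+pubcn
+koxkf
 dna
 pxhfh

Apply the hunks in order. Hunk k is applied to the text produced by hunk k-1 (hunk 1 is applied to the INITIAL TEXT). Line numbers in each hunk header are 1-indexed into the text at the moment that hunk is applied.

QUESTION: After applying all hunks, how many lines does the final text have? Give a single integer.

Answer: 10

Derivation:
Hunk 1: at line 4 remove [qtf] add [fsrad,mut,fnip] -> 10 lines: olb oripp fsa pxhfh fsrad mut fnip iak veby adn
Hunk 2: at line 4 remove [fsrad,mut] add [wbg,xqqzv,xly] -> 11 lines: olb oripp fsa pxhfh wbg xqqzv xly fnip iak veby adn
Hunk 3: at line 4 remove [wbg,xqqzv,xly] add [osf] -> 9 lines: olb oripp fsa pxhfh osf fnip iak veby adn
Hunk 4: at line 6 remove [iak,veby] add [pbvcb] -> 8 lines: olb oripp fsa pxhfh osf fnip pbvcb adn
Hunk 5: at line 2 remove [fsa] add [mhfx,dna] -> 9 lines: olb oripp mhfx dna pxhfh osf fnip pbvcb adn
Hunk 6: at line 1 remove [mhfx] add [pubcn,koxkf] -> 10 lines: olb oripp pubcn koxkf dna pxhfh osf fnip pbvcb adn
Final line count: 10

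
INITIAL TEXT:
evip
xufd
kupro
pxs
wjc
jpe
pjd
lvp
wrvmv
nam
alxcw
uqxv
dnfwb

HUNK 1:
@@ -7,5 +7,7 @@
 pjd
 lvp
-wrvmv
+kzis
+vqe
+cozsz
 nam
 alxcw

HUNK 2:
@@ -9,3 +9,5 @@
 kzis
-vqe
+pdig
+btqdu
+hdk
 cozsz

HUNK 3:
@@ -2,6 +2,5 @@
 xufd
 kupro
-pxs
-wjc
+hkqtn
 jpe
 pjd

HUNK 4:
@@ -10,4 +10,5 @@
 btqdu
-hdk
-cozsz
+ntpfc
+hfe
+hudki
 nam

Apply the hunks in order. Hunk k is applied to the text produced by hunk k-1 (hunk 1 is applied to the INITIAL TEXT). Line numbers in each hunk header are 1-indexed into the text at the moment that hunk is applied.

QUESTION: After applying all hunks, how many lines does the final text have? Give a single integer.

Answer: 17

Derivation:
Hunk 1: at line 7 remove [wrvmv] add [kzis,vqe,cozsz] -> 15 lines: evip xufd kupro pxs wjc jpe pjd lvp kzis vqe cozsz nam alxcw uqxv dnfwb
Hunk 2: at line 9 remove [vqe] add [pdig,btqdu,hdk] -> 17 lines: evip xufd kupro pxs wjc jpe pjd lvp kzis pdig btqdu hdk cozsz nam alxcw uqxv dnfwb
Hunk 3: at line 2 remove [pxs,wjc] add [hkqtn] -> 16 lines: evip xufd kupro hkqtn jpe pjd lvp kzis pdig btqdu hdk cozsz nam alxcw uqxv dnfwb
Hunk 4: at line 10 remove [hdk,cozsz] add [ntpfc,hfe,hudki] -> 17 lines: evip xufd kupro hkqtn jpe pjd lvp kzis pdig btqdu ntpfc hfe hudki nam alxcw uqxv dnfwb
Final line count: 17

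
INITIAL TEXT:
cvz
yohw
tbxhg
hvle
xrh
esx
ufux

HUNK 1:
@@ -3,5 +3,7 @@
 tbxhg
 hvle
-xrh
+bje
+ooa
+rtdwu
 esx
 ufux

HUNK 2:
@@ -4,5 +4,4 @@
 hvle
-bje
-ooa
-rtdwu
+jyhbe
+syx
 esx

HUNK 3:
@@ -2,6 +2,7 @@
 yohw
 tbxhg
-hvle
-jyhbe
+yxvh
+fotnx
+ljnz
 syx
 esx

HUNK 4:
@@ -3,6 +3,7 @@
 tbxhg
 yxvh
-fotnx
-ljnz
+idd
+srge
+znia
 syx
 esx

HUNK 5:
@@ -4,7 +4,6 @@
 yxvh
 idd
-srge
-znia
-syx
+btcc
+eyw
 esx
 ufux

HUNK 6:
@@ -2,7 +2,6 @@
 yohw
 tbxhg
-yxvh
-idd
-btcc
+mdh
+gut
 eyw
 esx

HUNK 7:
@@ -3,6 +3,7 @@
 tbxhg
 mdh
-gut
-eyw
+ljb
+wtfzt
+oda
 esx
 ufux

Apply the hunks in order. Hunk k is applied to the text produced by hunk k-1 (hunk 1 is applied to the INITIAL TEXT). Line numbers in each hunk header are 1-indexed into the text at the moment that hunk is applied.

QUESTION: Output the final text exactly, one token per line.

Hunk 1: at line 3 remove [xrh] add [bje,ooa,rtdwu] -> 9 lines: cvz yohw tbxhg hvle bje ooa rtdwu esx ufux
Hunk 2: at line 4 remove [bje,ooa,rtdwu] add [jyhbe,syx] -> 8 lines: cvz yohw tbxhg hvle jyhbe syx esx ufux
Hunk 3: at line 2 remove [hvle,jyhbe] add [yxvh,fotnx,ljnz] -> 9 lines: cvz yohw tbxhg yxvh fotnx ljnz syx esx ufux
Hunk 4: at line 3 remove [fotnx,ljnz] add [idd,srge,znia] -> 10 lines: cvz yohw tbxhg yxvh idd srge znia syx esx ufux
Hunk 5: at line 4 remove [srge,znia,syx] add [btcc,eyw] -> 9 lines: cvz yohw tbxhg yxvh idd btcc eyw esx ufux
Hunk 6: at line 2 remove [yxvh,idd,btcc] add [mdh,gut] -> 8 lines: cvz yohw tbxhg mdh gut eyw esx ufux
Hunk 7: at line 3 remove [gut,eyw] add [ljb,wtfzt,oda] -> 9 lines: cvz yohw tbxhg mdh ljb wtfzt oda esx ufux

Answer: cvz
yohw
tbxhg
mdh
ljb
wtfzt
oda
esx
ufux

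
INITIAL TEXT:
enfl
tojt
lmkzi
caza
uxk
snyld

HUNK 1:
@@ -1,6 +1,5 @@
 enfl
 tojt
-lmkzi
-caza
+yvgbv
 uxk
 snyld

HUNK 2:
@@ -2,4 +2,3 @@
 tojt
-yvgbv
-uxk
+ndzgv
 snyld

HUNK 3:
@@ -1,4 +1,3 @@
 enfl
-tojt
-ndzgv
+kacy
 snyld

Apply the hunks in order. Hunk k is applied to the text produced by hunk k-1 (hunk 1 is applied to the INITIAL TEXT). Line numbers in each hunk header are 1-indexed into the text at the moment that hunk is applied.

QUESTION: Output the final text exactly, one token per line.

Answer: enfl
kacy
snyld

Derivation:
Hunk 1: at line 1 remove [lmkzi,caza] add [yvgbv] -> 5 lines: enfl tojt yvgbv uxk snyld
Hunk 2: at line 2 remove [yvgbv,uxk] add [ndzgv] -> 4 lines: enfl tojt ndzgv snyld
Hunk 3: at line 1 remove [tojt,ndzgv] add [kacy] -> 3 lines: enfl kacy snyld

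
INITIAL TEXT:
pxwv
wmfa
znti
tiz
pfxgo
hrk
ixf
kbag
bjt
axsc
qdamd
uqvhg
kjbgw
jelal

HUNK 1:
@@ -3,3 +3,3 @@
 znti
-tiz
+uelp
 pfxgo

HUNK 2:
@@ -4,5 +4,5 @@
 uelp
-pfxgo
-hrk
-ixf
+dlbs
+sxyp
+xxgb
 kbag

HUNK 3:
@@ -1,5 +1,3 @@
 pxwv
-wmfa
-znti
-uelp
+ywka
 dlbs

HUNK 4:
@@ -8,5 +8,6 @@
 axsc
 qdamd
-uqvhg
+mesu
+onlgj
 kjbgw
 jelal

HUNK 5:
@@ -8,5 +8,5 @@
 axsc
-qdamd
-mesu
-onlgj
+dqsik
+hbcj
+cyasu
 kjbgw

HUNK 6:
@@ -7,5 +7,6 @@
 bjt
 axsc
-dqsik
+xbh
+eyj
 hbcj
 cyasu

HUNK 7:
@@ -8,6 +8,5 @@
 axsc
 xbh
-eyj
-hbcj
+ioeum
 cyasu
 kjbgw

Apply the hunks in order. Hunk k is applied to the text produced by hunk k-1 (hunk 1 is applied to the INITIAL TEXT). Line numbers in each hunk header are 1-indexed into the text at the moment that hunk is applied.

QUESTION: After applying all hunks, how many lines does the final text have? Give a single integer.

Answer: 13

Derivation:
Hunk 1: at line 3 remove [tiz] add [uelp] -> 14 lines: pxwv wmfa znti uelp pfxgo hrk ixf kbag bjt axsc qdamd uqvhg kjbgw jelal
Hunk 2: at line 4 remove [pfxgo,hrk,ixf] add [dlbs,sxyp,xxgb] -> 14 lines: pxwv wmfa znti uelp dlbs sxyp xxgb kbag bjt axsc qdamd uqvhg kjbgw jelal
Hunk 3: at line 1 remove [wmfa,znti,uelp] add [ywka] -> 12 lines: pxwv ywka dlbs sxyp xxgb kbag bjt axsc qdamd uqvhg kjbgw jelal
Hunk 4: at line 8 remove [uqvhg] add [mesu,onlgj] -> 13 lines: pxwv ywka dlbs sxyp xxgb kbag bjt axsc qdamd mesu onlgj kjbgw jelal
Hunk 5: at line 8 remove [qdamd,mesu,onlgj] add [dqsik,hbcj,cyasu] -> 13 lines: pxwv ywka dlbs sxyp xxgb kbag bjt axsc dqsik hbcj cyasu kjbgw jelal
Hunk 6: at line 7 remove [dqsik] add [xbh,eyj] -> 14 lines: pxwv ywka dlbs sxyp xxgb kbag bjt axsc xbh eyj hbcj cyasu kjbgw jelal
Hunk 7: at line 8 remove [eyj,hbcj] add [ioeum] -> 13 lines: pxwv ywka dlbs sxyp xxgb kbag bjt axsc xbh ioeum cyasu kjbgw jelal
Final line count: 13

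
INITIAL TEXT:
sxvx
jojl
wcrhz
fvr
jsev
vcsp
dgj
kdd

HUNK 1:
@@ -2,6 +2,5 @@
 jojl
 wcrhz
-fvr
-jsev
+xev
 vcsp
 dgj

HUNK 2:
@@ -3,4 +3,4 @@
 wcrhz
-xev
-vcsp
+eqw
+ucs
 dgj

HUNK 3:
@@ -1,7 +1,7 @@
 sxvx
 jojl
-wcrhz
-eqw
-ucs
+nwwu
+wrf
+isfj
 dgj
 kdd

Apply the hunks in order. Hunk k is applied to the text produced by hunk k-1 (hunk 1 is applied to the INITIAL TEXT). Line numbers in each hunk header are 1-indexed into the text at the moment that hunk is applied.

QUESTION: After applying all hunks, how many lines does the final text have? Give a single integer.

Answer: 7

Derivation:
Hunk 1: at line 2 remove [fvr,jsev] add [xev] -> 7 lines: sxvx jojl wcrhz xev vcsp dgj kdd
Hunk 2: at line 3 remove [xev,vcsp] add [eqw,ucs] -> 7 lines: sxvx jojl wcrhz eqw ucs dgj kdd
Hunk 3: at line 1 remove [wcrhz,eqw,ucs] add [nwwu,wrf,isfj] -> 7 lines: sxvx jojl nwwu wrf isfj dgj kdd
Final line count: 7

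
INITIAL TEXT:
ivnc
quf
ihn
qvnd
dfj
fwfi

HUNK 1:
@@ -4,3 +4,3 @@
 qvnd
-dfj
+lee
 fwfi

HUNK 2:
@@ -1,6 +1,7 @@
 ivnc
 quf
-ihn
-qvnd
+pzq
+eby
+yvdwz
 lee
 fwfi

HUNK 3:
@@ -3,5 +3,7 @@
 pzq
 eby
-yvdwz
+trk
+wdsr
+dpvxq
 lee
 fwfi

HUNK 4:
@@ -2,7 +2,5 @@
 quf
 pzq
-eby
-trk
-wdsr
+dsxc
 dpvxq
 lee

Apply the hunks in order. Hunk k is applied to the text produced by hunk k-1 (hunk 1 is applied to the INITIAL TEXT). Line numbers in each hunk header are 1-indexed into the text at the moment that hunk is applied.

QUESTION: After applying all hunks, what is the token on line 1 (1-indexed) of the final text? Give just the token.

Hunk 1: at line 4 remove [dfj] add [lee] -> 6 lines: ivnc quf ihn qvnd lee fwfi
Hunk 2: at line 1 remove [ihn,qvnd] add [pzq,eby,yvdwz] -> 7 lines: ivnc quf pzq eby yvdwz lee fwfi
Hunk 3: at line 3 remove [yvdwz] add [trk,wdsr,dpvxq] -> 9 lines: ivnc quf pzq eby trk wdsr dpvxq lee fwfi
Hunk 4: at line 2 remove [eby,trk,wdsr] add [dsxc] -> 7 lines: ivnc quf pzq dsxc dpvxq lee fwfi
Final line 1: ivnc

Answer: ivnc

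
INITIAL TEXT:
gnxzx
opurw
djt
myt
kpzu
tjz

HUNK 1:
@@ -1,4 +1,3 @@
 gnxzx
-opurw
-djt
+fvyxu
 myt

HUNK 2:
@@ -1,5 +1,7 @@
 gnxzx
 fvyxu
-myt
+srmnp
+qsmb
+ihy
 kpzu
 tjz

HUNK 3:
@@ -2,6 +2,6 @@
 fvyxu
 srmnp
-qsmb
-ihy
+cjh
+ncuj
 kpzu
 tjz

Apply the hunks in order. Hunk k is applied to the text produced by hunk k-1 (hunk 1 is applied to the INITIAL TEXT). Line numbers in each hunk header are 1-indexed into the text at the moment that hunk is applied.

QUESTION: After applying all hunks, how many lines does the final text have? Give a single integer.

Hunk 1: at line 1 remove [opurw,djt] add [fvyxu] -> 5 lines: gnxzx fvyxu myt kpzu tjz
Hunk 2: at line 1 remove [myt] add [srmnp,qsmb,ihy] -> 7 lines: gnxzx fvyxu srmnp qsmb ihy kpzu tjz
Hunk 3: at line 2 remove [qsmb,ihy] add [cjh,ncuj] -> 7 lines: gnxzx fvyxu srmnp cjh ncuj kpzu tjz
Final line count: 7

Answer: 7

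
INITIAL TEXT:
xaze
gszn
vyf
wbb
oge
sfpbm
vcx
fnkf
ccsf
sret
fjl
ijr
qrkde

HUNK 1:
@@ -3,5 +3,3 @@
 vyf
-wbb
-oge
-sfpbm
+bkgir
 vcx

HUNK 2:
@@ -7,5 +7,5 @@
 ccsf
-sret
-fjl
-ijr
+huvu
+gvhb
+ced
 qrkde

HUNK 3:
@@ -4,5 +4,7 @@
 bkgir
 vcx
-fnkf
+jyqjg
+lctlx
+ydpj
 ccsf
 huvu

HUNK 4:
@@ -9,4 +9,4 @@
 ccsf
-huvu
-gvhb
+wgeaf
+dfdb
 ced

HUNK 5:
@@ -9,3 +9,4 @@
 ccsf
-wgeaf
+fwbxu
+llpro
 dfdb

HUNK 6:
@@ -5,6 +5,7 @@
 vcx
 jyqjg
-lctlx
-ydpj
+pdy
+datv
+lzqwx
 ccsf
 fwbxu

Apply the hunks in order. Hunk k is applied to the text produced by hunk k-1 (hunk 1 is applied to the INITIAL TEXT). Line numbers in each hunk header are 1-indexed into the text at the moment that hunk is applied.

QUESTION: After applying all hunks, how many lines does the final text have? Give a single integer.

Answer: 15

Derivation:
Hunk 1: at line 3 remove [wbb,oge,sfpbm] add [bkgir] -> 11 lines: xaze gszn vyf bkgir vcx fnkf ccsf sret fjl ijr qrkde
Hunk 2: at line 7 remove [sret,fjl,ijr] add [huvu,gvhb,ced] -> 11 lines: xaze gszn vyf bkgir vcx fnkf ccsf huvu gvhb ced qrkde
Hunk 3: at line 4 remove [fnkf] add [jyqjg,lctlx,ydpj] -> 13 lines: xaze gszn vyf bkgir vcx jyqjg lctlx ydpj ccsf huvu gvhb ced qrkde
Hunk 4: at line 9 remove [huvu,gvhb] add [wgeaf,dfdb] -> 13 lines: xaze gszn vyf bkgir vcx jyqjg lctlx ydpj ccsf wgeaf dfdb ced qrkde
Hunk 5: at line 9 remove [wgeaf] add [fwbxu,llpro] -> 14 lines: xaze gszn vyf bkgir vcx jyqjg lctlx ydpj ccsf fwbxu llpro dfdb ced qrkde
Hunk 6: at line 5 remove [lctlx,ydpj] add [pdy,datv,lzqwx] -> 15 lines: xaze gszn vyf bkgir vcx jyqjg pdy datv lzqwx ccsf fwbxu llpro dfdb ced qrkde
Final line count: 15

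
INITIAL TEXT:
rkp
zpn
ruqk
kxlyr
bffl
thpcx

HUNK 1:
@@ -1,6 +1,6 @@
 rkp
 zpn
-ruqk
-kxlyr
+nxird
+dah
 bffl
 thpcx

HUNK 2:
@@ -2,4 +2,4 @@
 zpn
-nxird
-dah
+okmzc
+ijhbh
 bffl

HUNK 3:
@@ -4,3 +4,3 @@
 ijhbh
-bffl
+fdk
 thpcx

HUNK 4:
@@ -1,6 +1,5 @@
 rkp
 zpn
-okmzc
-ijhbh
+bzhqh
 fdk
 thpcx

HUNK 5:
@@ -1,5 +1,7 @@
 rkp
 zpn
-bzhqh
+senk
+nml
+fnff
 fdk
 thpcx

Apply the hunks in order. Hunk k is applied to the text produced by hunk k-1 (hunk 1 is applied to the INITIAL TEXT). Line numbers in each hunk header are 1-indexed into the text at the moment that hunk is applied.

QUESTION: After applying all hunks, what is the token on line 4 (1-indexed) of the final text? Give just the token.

Hunk 1: at line 1 remove [ruqk,kxlyr] add [nxird,dah] -> 6 lines: rkp zpn nxird dah bffl thpcx
Hunk 2: at line 2 remove [nxird,dah] add [okmzc,ijhbh] -> 6 lines: rkp zpn okmzc ijhbh bffl thpcx
Hunk 3: at line 4 remove [bffl] add [fdk] -> 6 lines: rkp zpn okmzc ijhbh fdk thpcx
Hunk 4: at line 1 remove [okmzc,ijhbh] add [bzhqh] -> 5 lines: rkp zpn bzhqh fdk thpcx
Hunk 5: at line 1 remove [bzhqh] add [senk,nml,fnff] -> 7 lines: rkp zpn senk nml fnff fdk thpcx
Final line 4: nml

Answer: nml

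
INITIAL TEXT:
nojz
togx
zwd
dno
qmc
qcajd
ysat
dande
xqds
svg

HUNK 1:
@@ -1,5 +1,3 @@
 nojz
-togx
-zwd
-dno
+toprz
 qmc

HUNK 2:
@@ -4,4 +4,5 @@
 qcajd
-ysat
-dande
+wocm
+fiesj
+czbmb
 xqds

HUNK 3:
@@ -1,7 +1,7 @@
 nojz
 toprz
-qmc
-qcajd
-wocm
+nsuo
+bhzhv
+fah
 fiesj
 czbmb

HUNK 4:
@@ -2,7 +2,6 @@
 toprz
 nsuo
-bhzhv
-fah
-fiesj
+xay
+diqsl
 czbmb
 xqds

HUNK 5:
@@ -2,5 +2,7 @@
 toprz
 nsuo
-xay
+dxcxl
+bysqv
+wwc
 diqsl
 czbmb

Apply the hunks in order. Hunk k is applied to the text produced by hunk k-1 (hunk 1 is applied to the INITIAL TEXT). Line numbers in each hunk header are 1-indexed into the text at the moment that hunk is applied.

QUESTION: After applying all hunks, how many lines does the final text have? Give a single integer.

Hunk 1: at line 1 remove [togx,zwd,dno] add [toprz] -> 8 lines: nojz toprz qmc qcajd ysat dande xqds svg
Hunk 2: at line 4 remove [ysat,dande] add [wocm,fiesj,czbmb] -> 9 lines: nojz toprz qmc qcajd wocm fiesj czbmb xqds svg
Hunk 3: at line 1 remove [qmc,qcajd,wocm] add [nsuo,bhzhv,fah] -> 9 lines: nojz toprz nsuo bhzhv fah fiesj czbmb xqds svg
Hunk 4: at line 2 remove [bhzhv,fah,fiesj] add [xay,diqsl] -> 8 lines: nojz toprz nsuo xay diqsl czbmb xqds svg
Hunk 5: at line 2 remove [xay] add [dxcxl,bysqv,wwc] -> 10 lines: nojz toprz nsuo dxcxl bysqv wwc diqsl czbmb xqds svg
Final line count: 10

Answer: 10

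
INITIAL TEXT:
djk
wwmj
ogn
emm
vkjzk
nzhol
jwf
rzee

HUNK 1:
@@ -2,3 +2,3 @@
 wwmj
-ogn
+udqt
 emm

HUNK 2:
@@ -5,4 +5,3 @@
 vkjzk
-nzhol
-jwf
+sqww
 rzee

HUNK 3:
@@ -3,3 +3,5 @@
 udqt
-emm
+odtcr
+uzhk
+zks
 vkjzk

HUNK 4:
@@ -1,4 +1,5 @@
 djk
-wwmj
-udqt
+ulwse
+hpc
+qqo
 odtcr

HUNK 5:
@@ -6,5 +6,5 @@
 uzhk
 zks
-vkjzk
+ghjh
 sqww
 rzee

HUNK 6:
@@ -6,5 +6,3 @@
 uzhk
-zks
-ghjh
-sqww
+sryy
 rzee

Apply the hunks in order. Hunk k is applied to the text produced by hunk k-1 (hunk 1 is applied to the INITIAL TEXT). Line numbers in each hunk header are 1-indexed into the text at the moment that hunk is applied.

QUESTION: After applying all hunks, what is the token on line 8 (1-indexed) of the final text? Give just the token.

Answer: rzee

Derivation:
Hunk 1: at line 2 remove [ogn] add [udqt] -> 8 lines: djk wwmj udqt emm vkjzk nzhol jwf rzee
Hunk 2: at line 5 remove [nzhol,jwf] add [sqww] -> 7 lines: djk wwmj udqt emm vkjzk sqww rzee
Hunk 3: at line 3 remove [emm] add [odtcr,uzhk,zks] -> 9 lines: djk wwmj udqt odtcr uzhk zks vkjzk sqww rzee
Hunk 4: at line 1 remove [wwmj,udqt] add [ulwse,hpc,qqo] -> 10 lines: djk ulwse hpc qqo odtcr uzhk zks vkjzk sqww rzee
Hunk 5: at line 6 remove [vkjzk] add [ghjh] -> 10 lines: djk ulwse hpc qqo odtcr uzhk zks ghjh sqww rzee
Hunk 6: at line 6 remove [zks,ghjh,sqww] add [sryy] -> 8 lines: djk ulwse hpc qqo odtcr uzhk sryy rzee
Final line 8: rzee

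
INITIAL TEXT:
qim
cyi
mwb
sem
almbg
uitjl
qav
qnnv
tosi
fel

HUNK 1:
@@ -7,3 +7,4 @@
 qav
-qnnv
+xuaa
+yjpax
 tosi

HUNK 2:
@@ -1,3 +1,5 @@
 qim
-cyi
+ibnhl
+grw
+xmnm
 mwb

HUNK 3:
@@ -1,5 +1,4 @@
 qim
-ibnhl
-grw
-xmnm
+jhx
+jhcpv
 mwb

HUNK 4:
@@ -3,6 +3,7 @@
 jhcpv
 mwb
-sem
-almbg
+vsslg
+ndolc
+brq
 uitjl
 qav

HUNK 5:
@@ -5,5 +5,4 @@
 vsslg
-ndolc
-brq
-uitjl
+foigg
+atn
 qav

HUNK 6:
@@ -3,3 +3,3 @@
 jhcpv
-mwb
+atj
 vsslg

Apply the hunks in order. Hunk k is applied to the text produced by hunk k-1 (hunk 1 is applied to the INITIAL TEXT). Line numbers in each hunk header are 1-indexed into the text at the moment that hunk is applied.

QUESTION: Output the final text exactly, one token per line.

Answer: qim
jhx
jhcpv
atj
vsslg
foigg
atn
qav
xuaa
yjpax
tosi
fel

Derivation:
Hunk 1: at line 7 remove [qnnv] add [xuaa,yjpax] -> 11 lines: qim cyi mwb sem almbg uitjl qav xuaa yjpax tosi fel
Hunk 2: at line 1 remove [cyi] add [ibnhl,grw,xmnm] -> 13 lines: qim ibnhl grw xmnm mwb sem almbg uitjl qav xuaa yjpax tosi fel
Hunk 3: at line 1 remove [ibnhl,grw,xmnm] add [jhx,jhcpv] -> 12 lines: qim jhx jhcpv mwb sem almbg uitjl qav xuaa yjpax tosi fel
Hunk 4: at line 3 remove [sem,almbg] add [vsslg,ndolc,brq] -> 13 lines: qim jhx jhcpv mwb vsslg ndolc brq uitjl qav xuaa yjpax tosi fel
Hunk 5: at line 5 remove [ndolc,brq,uitjl] add [foigg,atn] -> 12 lines: qim jhx jhcpv mwb vsslg foigg atn qav xuaa yjpax tosi fel
Hunk 6: at line 3 remove [mwb] add [atj] -> 12 lines: qim jhx jhcpv atj vsslg foigg atn qav xuaa yjpax tosi fel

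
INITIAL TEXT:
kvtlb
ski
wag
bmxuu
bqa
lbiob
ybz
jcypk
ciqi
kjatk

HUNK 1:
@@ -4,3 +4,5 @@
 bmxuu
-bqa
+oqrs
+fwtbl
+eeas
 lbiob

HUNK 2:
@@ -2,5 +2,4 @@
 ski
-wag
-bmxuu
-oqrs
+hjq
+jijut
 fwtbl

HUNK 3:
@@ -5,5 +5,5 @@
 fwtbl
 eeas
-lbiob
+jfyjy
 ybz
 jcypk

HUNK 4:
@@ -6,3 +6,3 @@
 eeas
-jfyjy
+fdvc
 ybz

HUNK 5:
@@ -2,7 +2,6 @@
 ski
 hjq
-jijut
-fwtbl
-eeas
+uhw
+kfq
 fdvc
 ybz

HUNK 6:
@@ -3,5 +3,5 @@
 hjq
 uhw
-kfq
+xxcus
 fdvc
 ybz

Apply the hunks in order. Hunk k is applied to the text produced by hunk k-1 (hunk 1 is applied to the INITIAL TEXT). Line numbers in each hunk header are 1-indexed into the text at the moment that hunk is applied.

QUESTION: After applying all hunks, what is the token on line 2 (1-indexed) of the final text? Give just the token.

Hunk 1: at line 4 remove [bqa] add [oqrs,fwtbl,eeas] -> 12 lines: kvtlb ski wag bmxuu oqrs fwtbl eeas lbiob ybz jcypk ciqi kjatk
Hunk 2: at line 2 remove [wag,bmxuu,oqrs] add [hjq,jijut] -> 11 lines: kvtlb ski hjq jijut fwtbl eeas lbiob ybz jcypk ciqi kjatk
Hunk 3: at line 5 remove [lbiob] add [jfyjy] -> 11 lines: kvtlb ski hjq jijut fwtbl eeas jfyjy ybz jcypk ciqi kjatk
Hunk 4: at line 6 remove [jfyjy] add [fdvc] -> 11 lines: kvtlb ski hjq jijut fwtbl eeas fdvc ybz jcypk ciqi kjatk
Hunk 5: at line 2 remove [jijut,fwtbl,eeas] add [uhw,kfq] -> 10 lines: kvtlb ski hjq uhw kfq fdvc ybz jcypk ciqi kjatk
Hunk 6: at line 3 remove [kfq] add [xxcus] -> 10 lines: kvtlb ski hjq uhw xxcus fdvc ybz jcypk ciqi kjatk
Final line 2: ski

Answer: ski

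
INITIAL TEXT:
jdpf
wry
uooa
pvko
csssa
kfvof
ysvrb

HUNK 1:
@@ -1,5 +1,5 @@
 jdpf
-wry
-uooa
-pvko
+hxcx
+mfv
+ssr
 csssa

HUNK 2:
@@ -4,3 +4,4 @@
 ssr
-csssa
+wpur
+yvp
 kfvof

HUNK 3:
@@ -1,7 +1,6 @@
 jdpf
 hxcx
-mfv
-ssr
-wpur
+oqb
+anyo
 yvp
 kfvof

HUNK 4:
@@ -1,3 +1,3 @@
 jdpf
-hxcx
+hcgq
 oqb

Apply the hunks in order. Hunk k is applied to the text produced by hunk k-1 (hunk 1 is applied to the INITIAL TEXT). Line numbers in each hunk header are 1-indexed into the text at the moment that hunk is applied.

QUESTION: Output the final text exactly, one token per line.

Answer: jdpf
hcgq
oqb
anyo
yvp
kfvof
ysvrb

Derivation:
Hunk 1: at line 1 remove [wry,uooa,pvko] add [hxcx,mfv,ssr] -> 7 lines: jdpf hxcx mfv ssr csssa kfvof ysvrb
Hunk 2: at line 4 remove [csssa] add [wpur,yvp] -> 8 lines: jdpf hxcx mfv ssr wpur yvp kfvof ysvrb
Hunk 3: at line 1 remove [mfv,ssr,wpur] add [oqb,anyo] -> 7 lines: jdpf hxcx oqb anyo yvp kfvof ysvrb
Hunk 4: at line 1 remove [hxcx] add [hcgq] -> 7 lines: jdpf hcgq oqb anyo yvp kfvof ysvrb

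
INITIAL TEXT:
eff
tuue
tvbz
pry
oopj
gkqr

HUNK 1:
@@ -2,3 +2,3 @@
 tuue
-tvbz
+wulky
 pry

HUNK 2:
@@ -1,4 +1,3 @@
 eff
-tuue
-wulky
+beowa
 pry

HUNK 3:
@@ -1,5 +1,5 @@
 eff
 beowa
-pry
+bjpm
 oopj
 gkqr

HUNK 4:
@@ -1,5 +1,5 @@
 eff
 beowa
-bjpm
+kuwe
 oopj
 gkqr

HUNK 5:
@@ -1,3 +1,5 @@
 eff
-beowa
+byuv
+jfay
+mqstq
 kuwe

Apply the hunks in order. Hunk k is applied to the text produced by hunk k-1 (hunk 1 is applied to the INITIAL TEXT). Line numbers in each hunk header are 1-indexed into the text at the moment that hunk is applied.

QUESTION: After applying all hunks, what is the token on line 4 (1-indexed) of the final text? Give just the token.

Hunk 1: at line 2 remove [tvbz] add [wulky] -> 6 lines: eff tuue wulky pry oopj gkqr
Hunk 2: at line 1 remove [tuue,wulky] add [beowa] -> 5 lines: eff beowa pry oopj gkqr
Hunk 3: at line 1 remove [pry] add [bjpm] -> 5 lines: eff beowa bjpm oopj gkqr
Hunk 4: at line 1 remove [bjpm] add [kuwe] -> 5 lines: eff beowa kuwe oopj gkqr
Hunk 5: at line 1 remove [beowa] add [byuv,jfay,mqstq] -> 7 lines: eff byuv jfay mqstq kuwe oopj gkqr
Final line 4: mqstq

Answer: mqstq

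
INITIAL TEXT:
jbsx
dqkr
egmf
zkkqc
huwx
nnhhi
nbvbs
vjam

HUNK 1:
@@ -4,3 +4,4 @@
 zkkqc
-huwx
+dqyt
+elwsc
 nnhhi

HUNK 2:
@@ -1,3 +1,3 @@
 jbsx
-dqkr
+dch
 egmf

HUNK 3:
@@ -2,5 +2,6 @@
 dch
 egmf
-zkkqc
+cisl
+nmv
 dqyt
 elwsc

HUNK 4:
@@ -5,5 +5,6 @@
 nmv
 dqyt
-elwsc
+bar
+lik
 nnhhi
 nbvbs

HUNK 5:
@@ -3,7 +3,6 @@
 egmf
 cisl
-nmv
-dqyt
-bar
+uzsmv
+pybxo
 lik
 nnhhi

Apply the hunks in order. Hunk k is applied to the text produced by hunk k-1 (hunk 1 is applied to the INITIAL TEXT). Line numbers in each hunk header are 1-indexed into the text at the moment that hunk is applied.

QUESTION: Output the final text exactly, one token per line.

Hunk 1: at line 4 remove [huwx] add [dqyt,elwsc] -> 9 lines: jbsx dqkr egmf zkkqc dqyt elwsc nnhhi nbvbs vjam
Hunk 2: at line 1 remove [dqkr] add [dch] -> 9 lines: jbsx dch egmf zkkqc dqyt elwsc nnhhi nbvbs vjam
Hunk 3: at line 2 remove [zkkqc] add [cisl,nmv] -> 10 lines: jbsx dch egmf cisl nmv dqyt elwsc nnhhi nbvbs vjam
Hunk 4: at line 5 remove [elwsc] add [bar,lik] -> 11 lines: jbsx dch egmf cisl nmv dqyt bar lik nnhhi nbvbs vjam
Hunk 5: at line 3 remove [nmv,dqyt,bar] add [uzsmv,pybxo] -> 10 lines: jbsx dch egmf cisl uzsmv pybxo lik nnhhi nbvbs vjam

Answer: jbsx
dch
egmf
cisl
uzsmv
pybxo
lik
nnhhi
nbvbs
vjam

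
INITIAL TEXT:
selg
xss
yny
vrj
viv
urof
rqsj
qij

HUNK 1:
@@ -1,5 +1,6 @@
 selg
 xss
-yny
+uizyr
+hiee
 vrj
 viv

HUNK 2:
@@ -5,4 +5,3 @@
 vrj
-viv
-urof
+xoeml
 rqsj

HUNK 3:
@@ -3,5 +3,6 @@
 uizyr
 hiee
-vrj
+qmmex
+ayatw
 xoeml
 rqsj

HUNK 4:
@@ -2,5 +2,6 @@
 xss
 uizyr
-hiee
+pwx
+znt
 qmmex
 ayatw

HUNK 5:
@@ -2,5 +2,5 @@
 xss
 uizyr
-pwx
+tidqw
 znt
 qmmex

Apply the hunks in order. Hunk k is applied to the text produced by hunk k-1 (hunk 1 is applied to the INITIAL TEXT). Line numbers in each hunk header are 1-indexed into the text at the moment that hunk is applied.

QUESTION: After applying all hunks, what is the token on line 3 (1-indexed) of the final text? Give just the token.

Hunk 1: at line 1 remove [yny] add [uizyr,hiee] -> 9 lines: selg xss uizyr hiee vrj viv urof rqsj qij
Hunk 2: at line 5 remove [viv,urof] add [xoeml] -> 8 lines: selg xss uizyr hiee vrj xoeml rqsj qij
Hunk 3: at line 3 remove [vrj] add [qmmex,ayatw] -> 9 lines: selg xss uizyr hiee qmmex ayatw xoeml rqsj qij
Hunk 4: at line 2 remove [hiee] add [pwx,znt] -> 10 lines: selg xss uizyr pwx znt qmmex ayatw xoeml rqsj qij
Hunk 5: at line 2 remove [pwx] add [tidqw] -> 10 lines: selg xss uizyr tidqw znt qmmex ayatw xoeml rqsj qij
Final line 3: uizyr

Answer: uizyr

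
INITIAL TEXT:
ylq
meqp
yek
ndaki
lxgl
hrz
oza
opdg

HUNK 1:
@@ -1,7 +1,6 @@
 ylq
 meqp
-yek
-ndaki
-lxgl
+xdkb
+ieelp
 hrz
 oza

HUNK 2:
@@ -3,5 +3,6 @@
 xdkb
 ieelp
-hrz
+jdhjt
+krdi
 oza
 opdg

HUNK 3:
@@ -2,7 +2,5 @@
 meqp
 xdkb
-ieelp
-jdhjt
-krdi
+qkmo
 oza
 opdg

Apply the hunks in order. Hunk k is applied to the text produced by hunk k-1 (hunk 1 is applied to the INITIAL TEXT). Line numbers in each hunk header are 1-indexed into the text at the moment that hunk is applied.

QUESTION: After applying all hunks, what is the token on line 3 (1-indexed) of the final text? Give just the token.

Answer: xdkb

Derivation:
Hunk 1: at line 1 remove [yek,ndaki,lxgl] add [xdkb,ieelp] -> 7 lines: ylq meqp xdkb ieelp hrz oza opdg
Hunk 2: at line 3 remove [hrz] add [jdhjt,krdi] -> 8 lines: ylq meqp xdkb ieelp jdhjt krdi oza opdg
Hunk 3: at line 2 remove [ieelp,jdhjt,krdi] add [qkmo] -> 6 lines: ylq meqp xdkb qkmo oza opdg
Final line 3: xdkb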